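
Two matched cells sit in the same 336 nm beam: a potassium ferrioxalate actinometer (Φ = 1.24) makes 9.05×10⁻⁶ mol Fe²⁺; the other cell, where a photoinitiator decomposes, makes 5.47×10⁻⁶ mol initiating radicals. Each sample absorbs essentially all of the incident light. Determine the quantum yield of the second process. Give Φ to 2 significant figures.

Photons absorbed by the actinometer: 9.05×10⁻⁶ / 1.24 = 7.298×10⁻⁶ mol.
Φ(unknown) = 5.47×10⁻⁶ / 7.298×10⁻⁶ = 0.75.

Φ = 0.75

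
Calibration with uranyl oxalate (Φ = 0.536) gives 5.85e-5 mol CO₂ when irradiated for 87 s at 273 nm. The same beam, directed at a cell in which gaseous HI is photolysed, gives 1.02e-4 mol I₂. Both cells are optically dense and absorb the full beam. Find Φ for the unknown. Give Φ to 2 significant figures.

Photons absorbed by the actinometer: 5.85e-5 / 0.536 = 1.091e-4 mol.
Φ(unknown) = 1.02e-4 / 1.091e-4 = 0.93.

Φ = 0.93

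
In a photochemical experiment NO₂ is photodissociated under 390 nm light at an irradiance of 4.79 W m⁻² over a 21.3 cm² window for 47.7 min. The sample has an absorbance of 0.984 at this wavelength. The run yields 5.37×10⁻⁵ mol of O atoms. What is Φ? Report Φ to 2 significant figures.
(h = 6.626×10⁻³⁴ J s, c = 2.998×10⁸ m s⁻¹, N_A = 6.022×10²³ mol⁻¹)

Φ = 0.63

Photon energy at 390 nm: hc/λ = (6.626×10⁻³⁴)(2.998×10⁸)/(390×10⁻⁹) = 5.094×10⁻¹⁹ J.
Energy delivered: (4.79 W m⁻²)(21.3×10⁻⁴ m²)(2862 s) = 29.20 J.
Photons incident: 29.20 / 5.094×10⁻¹⁹ = 5.732×10¹⁹, i.e. 5.732×10¹⁹/6.022×10²³ = 9.518×10⁻⁵ mol.
Fraction absorbed: 1 − 10^(−0.984) = 0.8962.
Photons absorbed: 0.8962 × 9.518×10⁻⁵ = 8.530×10⁻⁵ mol.
Φ = 5.37×10⁻⁵ mol / 8.530×10⁻⁵ mol photons = 0.63.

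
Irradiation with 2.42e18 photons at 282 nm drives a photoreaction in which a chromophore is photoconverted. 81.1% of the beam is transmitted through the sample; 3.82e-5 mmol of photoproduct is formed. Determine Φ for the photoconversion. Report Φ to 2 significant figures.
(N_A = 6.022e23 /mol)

Product: 3.82e-5 mmol = 3.82e-8 mol.
Moles of photons: 2.42e18 / 6.022e23 = 4.019e-6 mol.
Fraction absorbed: 1 − 81.1/100 = 0.1890.
Photons absorbed: 0.1890 × 4.019e-6 = 7.596e-7 mol.
Φ = 3.82e-8 mol / 7.596e-7 mol photons = 0.050.

Φ = 0.050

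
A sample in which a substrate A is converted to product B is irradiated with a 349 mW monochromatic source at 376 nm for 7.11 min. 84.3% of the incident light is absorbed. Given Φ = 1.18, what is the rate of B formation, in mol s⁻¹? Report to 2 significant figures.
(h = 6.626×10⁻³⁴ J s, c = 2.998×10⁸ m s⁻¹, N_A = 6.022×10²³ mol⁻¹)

1.1×10⁻⁶ mol s⁻¹

Photon energy at 376 nm: hc/λ = (6.626×10⁻³⁴)(2.998×10⁸)/(376×10⁻⁹) = 5.283×10⁻¹⁹ J.
Energy delivered: (349 mW)(426.6 s) = 148.9 J.
Photons incident: 148.9 / 5.283×10⁻¹⁹ = 2.818×10²⁰, i.e. 2.818×10²⁰/6.022×10²³ = 4.680×10⁻⁴ mol.
Photons absorbed: 0.843 × 4.680×10⁻⁴ = 3.945×10⁻⁴ mol.
Product formed: 1.18 × 3.945×10⁻⁴ = 4.655×10⁻⁴ mol.
Rate: 4.655×10⁻⁴ / 426.6 s = 1.1×10⁻⁶ mol s⁻¹.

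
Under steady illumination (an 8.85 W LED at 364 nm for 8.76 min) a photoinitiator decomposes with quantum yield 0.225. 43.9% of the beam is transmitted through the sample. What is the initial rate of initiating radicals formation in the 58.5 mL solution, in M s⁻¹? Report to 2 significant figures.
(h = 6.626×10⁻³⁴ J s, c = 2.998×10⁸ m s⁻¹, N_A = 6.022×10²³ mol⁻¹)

5.8×10⁻⁵ M s⁻¹

Photon energy at 364 nm: hc/λ = (6.626×10⁻³⁴)(2.998×10⁸)/(364×10⁻⁹) = 5.457×10⁻¹⁹ J.
Energy delivered: (8.85 W)(525.6 s) = 4652 J.
Photons incident: 4652 / 5.457×10⁻¹⁹ = 8.525×10²¹, i.e. 8.525×10²¹/6.022×10²³ = 0.01416 mol.
Fraction absorbed: 1 − 43.9/100 = 0.5610.
Photons absorbed: 0.5610 × 0.01416 = 0.007944 mol.
Product formed: 0.225 × 0.007944 = 0.001787 mol.
Rate: 0.001787 mol / (525.6 s × 0.0585 L) = 5.8×10⁻⁵ M s⁻¹.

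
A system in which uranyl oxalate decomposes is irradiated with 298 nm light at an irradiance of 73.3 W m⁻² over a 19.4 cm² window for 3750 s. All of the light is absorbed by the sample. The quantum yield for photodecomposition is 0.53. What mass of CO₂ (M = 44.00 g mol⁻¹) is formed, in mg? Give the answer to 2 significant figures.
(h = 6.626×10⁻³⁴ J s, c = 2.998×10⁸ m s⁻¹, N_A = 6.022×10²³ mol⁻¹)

31 mg

Photon energy at 298 nm: hc/λ = (6.626×10⁻³⁴)(2.998×10⁸)/(298×10⁻⁹) = 6.666×10⁻¹⁹ J.
Energy delivered: (73.3 W m⁻²)(19.4×10⁻⁴ m²)(3750 s) = 533.3 J.
Photons incident: 533.3 / 6.666×10⁻¹⁹ = 8.000×10²⁰, i.e. 8.000×10²⁰/6.022×10²³ = 0.001328 mol.
Product: Φ × n_abs = 0.53 × 0.001328 = 7.038×10⁻⁴ mol.
Mass: 7.038×10⁻⁴ × 44.00 = 0.03097 g = 31 mg.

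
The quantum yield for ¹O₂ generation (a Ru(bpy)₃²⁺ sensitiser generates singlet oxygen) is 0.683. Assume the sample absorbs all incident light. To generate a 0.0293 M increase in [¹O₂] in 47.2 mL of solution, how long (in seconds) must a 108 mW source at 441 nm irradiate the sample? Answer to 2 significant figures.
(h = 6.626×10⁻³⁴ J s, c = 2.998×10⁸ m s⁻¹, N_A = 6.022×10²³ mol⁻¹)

t ≈ 5100 s

Product: (0.0293 M)(0.0472 L) = 0.001383 mol.
Photons that must be absorbed: 0.001383 / 0.683 = 0.002025 mol.
Photon energy: hc/λ = 4.504×10⁻¹⁹ J; per mole, 2.712×10⁵ J mol⁻¹.
Energy required: 0.002025 × 2.712×10⁵ = 549.2 J.
Time: 549.2 J / 0.108 W = 5100 s.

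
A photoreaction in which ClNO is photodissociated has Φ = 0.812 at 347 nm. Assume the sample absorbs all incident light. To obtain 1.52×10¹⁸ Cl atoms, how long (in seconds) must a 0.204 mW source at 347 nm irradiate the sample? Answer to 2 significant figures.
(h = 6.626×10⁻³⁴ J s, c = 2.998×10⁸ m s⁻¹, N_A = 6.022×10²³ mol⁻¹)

Product: 1.52×10¹⁸ / 6.022×10²³ = 2.524×10⁻⁶ mol.
Photons that must be absorbed: 2.524×10⁻⁶ / 0.812 = 3.108×10⁻⁶ mol.
Photon energy: hc/λ = 5.725×10⁻¹⁹ J; per mole, 3.448×10⁵ J mol⁻¹.
Energy required: 3.108×10⁻⁶ × 3.448×10⁵ = 1.072 J.
Time: 1.072 J / 0.000204 W = 5300 s.

t ≈ 5300 s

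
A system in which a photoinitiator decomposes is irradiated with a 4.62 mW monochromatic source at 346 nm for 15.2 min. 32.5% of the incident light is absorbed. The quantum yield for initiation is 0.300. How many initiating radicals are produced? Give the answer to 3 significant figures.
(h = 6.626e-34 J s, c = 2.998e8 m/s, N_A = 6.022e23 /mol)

Photon energy at 346 nm: hc/λ = (6.626e-34)(2.998e8)/(346e-9) = 5.741e-19 J.
Energy delivered: (4.62 mW)(912 s) = 4.213 J.
Photons incident: 4.213 / 5.741e-19 = 7.338e18, i.e. 7.338e18/6.022e23 = 1.219e-5 mol.
Photons absorbed: 0.325 × 1.219e-5 = 3.962e-6 mol.
Product: Φ × n_abs = 0.300 × 3.962e-6 = 1.189e-6 mol.
As a count: 1.189e-6 × 6.022e23 = 7.16e17.

7.16e17 initiating radicals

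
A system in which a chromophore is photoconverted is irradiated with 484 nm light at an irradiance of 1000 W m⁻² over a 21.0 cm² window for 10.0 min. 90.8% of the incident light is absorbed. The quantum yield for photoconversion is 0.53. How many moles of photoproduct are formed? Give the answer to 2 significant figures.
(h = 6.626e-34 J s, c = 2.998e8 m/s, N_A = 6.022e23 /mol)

Photon energy at 484 nm: hc/λ = (6.626e-34)(2.998e8)/(484e-9) = 4.104e-19 J.
Energy delivered: (1000 W m⁻²)(21.0e-4 m²)(600 s) = 1260 J.
Photons incident: 1260 / 4.104e-19 = 3.070e21, i.e. 3.070e21/6.022e23 = 0.005098 mol.
Photons absorbed: 0.908 × 0.005098 = 0.004629 mol.
Product: Φ × n_abs = 0.53 × 0.004629 = 0.002453 mol.

0.0025 mol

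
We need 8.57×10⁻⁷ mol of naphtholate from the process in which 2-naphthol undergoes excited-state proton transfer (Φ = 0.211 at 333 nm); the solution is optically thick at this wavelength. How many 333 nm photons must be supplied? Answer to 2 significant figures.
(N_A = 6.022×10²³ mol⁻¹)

Photons that must be absorbed: 8.57×10⁻⁷ / 0.211 = 4.062×10⁻⁶ mol.
Photon count: 4.062×10⁻⁶ × 6.022×10²³ = 2.4×10¹⁸.

2.4×10¹⁸ photons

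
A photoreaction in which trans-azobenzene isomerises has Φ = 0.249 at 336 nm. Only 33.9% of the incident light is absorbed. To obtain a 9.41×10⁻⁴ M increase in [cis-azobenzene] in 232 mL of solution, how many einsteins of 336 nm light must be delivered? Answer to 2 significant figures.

0.0026 einstein

Product: (9.41×10⁻⁴ M)(0.232 L) = 2.183×10⁻⁴ mol.
Photons that must be absorbed: 2.183×10⁻⁴ / 0.249 = 8.767×10⁻⁴ mol.
Incident photons needed: 8.767×10⁻⁴ / 0.339 = 0.002586 mol.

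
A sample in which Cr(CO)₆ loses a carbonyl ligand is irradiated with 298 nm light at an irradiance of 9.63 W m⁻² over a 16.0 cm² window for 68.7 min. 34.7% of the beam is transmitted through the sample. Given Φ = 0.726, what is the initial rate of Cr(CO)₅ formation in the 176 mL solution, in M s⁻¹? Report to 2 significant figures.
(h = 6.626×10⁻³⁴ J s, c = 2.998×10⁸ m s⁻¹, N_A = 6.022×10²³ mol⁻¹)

Photon energy at 298 nm: hc/λ = (6.626×10⁻³⁴)(2.998×10⁸)/(298×10⁻⁹) = 6.666×10⁻¹⁹ J.
Energy delivered: (9.63 W m⁻²)(16.0×10⁻⁴ m²)(4122 s) = 63.51 J.
Photons incident: 63.51 / 6.666×10⁻¹⁹ = 9.527×10¹⁹, i.e. 9.527×10¹⁹/6.022×10²³ = 1.582×10⁻⁴ mol.
Fraction absorbed: 1 − 34.7/100 = 0.6530.
Photons absorbed: 0.6530 × 1.582×10⁻⁴ = 1.033×10⁻⁴ mol.
Product formed: 0.726 × 1.033×10⁻⁴ = 7.500×10⁻⁵ mol.
Rate: 7.500×10⁻⁵ mol / (4122 s × 0.176 L) = 1.0×10⁻⁷ M s⁻¹.

1.0×10⁻⁷ M s⁻¹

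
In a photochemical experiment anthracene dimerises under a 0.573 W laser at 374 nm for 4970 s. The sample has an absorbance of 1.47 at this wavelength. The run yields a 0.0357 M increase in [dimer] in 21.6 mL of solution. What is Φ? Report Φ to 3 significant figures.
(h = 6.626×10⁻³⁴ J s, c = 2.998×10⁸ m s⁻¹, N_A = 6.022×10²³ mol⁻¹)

Φ = 0.0896

Product: (0.0357 M)(0.0216 L) = 7.711×10⁻⁴ mol.
Photon energy at 374 nm: hc/λ = (6.626×10⁻³⁴)(2.998×10⁸)/(374×10⁻⁹) = 5.311×10⁻¹⁹ J.
Energy delivered: (0.573 W)(4970 s) = 2848 J.
Photons incident: 2848 / 5.311×10⁻¹⁹ = 5.362×10²¹, i.e. 5.362×10²¹/6.022×10²³ = 0.008904 mol.
Fraction absorbed: 1 − 10^(−1.47) = 0.9661.
Photons absorbed: 0.9661 × 0.008904 = 0.008602 mol.
Φ = 7.711×10⁻⁴ mol / 0.008602 mol photons = 0.0896.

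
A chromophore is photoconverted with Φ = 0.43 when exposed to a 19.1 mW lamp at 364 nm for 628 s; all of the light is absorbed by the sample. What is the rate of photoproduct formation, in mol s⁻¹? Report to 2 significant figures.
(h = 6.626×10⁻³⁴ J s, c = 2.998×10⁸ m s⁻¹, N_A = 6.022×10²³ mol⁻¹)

2.5×10⁻⁸ mol s⁻¹

Photon energy at 364 nm: hc/λ = (6.626×10⁻³⁴)(2.998×10⁸)/(364×10⁻⁹) = 5.457×10⁻¹⁹ J.
Energy delivered: (19.1 mW)(628 s) = 11.99 J.
Photons incident: 11.99 / 5.457×10⁻¹⁹ = 2.197×10¹⁹, i.e. 2.197×10¹⁹/6.022×10²³ = 3.648×10⁻⁵ mol.
Product formed: 0.43 × 3.648×10⁻⁵ = 1.569×10⁻⁵ mol.
Rate: 1.569×10⁻⁵ / 628 s = 2.5×10⁻⁸ mol s⁻¹.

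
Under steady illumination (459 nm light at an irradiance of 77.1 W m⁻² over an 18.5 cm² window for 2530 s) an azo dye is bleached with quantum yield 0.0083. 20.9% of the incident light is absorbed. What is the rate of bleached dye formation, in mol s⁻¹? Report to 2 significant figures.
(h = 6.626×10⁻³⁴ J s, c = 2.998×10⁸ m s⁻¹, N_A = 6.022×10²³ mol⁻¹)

9.5×10⁻¹⁰ mol s⁻¹

Photon energy at 459 nm: hc/λ = (6.626×10⁻³⁴)(2.998×10⁸)/(459×10⁻⁹) = 4.328×10⁻¹⁹ J.
Energy delivered: (77.1 W m⁻²)(18.5×10⁻⁴ m²)(2530 s) = 360.9 J.
Photons incident: 360.9 / 4.328×10⁻¹⁹ = 8.339×10²⁰, i.e. 8.339×10²⁰/6.022×10²³ = 0.001385 mol.
Photons absorbed: 0.209 × 0.001385 = 2.895×10⁻⁴ mol.
Product formed: 0.0083 × 2.895×10⁻⁴ = 2.403×10⁻⁶ mol.
Rate: 2.403×10⁻⁶ / 2530 s = 9.5×10⁻¹⁰ mol s⁻¹.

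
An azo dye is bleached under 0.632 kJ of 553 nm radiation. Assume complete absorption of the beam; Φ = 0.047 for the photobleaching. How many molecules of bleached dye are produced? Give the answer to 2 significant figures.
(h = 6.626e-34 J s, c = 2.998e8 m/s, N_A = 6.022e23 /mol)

8.3e19 molecules

Photon energy at 553 nm: hc/λ = (6.626e-34)(2.998e8)/(553e-9) = 3.592e-19 J.
Incident energy: 0.632 kJ = 632 J.
Photons incident: 632 / 3.592e-19 = 1.759e21, i.e. 1.759e21/6.022e23 = 0.002921 mol.
Product: Φ × n_abs = 0.047 × 0.002921 = 1.373e-4 mol.
As a count: 1.373e-4 × 6.022e23 = 8.3e19.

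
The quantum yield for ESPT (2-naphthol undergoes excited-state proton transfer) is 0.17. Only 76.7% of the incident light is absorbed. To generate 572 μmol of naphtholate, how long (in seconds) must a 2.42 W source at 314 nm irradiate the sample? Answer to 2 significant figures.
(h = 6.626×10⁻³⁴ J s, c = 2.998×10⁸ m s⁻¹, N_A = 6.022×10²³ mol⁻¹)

t ≈ 690 s

Product: 572 μmol = 5.72×10⁻⁴ mol.
Photons that must be absorbed: 5.72×10⁻⁴ / 0.17 = 0.003365 mol.
Incident photons needed: 0.003365 / 0.767 = 0.004387 mol.
Photon energy: hc/λ = 6.326×10⁻¹⁹ J; per mole, 3.810×10⁵ J mol⁻¹.
Energy required: 0.004387 × 3.810×10⁵ = 1671 J.
Time: 1671 J / 2.42 W = 690 s.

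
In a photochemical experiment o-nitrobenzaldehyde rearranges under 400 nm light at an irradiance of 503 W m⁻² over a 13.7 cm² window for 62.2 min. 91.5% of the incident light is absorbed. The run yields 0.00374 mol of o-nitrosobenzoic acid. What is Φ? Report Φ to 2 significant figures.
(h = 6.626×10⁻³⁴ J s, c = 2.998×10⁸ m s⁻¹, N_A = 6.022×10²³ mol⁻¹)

Photon energy at 400 nm: hc/λ = (6.626×10⁻³⁴)(2.998×10⁸)/(400×10⁻⁹) = 4.966×10⁻¹⁹ J.
Energy delivered: (503 W m⁻²)(13.7×10⁻⁴ m²)(3732 s) = 2572 J.
Photons incident: 2572 / 4.966×10⁻¹⁹ = 5.179×10²¹, i.e. 5.179×10²¹/6.022×10²³ = 0.008600 mol.
Photons absorbed: 0.915 × 0.008600 = 0.007869 mol.
Φ = 0.00374 mol / 0.007869 mol photons = 0.48.

Φ = 0.48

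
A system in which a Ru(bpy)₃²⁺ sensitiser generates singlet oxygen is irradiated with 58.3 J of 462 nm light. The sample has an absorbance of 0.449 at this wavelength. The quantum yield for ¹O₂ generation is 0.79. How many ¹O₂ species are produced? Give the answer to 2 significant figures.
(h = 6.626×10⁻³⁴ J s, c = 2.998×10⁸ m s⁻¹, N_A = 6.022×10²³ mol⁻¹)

6.9×10¹⁹ species

Photon energy at 462 nm: hc/λ = (6.626×10⁻³⁴)(2.998×10⁸)/(462×10⁻⁹) = 4.300×10⁻¹⁹ J.
Photons incident: 58.3 / 4.300×10⁻¹⁹ = 1.356×10²⁰, i.e. 1.356×10²⁰/6.022×10²³ = 2.252×10⁻⁴ mol.
Fraction absorbed: 1 − 10^(−0.449) = 0.6444.
Photons absorbed: 0.6444 × 2.252×10⁻⁴ = 1.451×10⁻⁴ mol.
Product: Φ × n_abs = 0.79 × 1.451×10⁻⁴ = 1.146×10⁻⁴ mol.
As a count: 1.146×10⁻⁴ × 6.022×10²³ = 6.9×10¹⁹.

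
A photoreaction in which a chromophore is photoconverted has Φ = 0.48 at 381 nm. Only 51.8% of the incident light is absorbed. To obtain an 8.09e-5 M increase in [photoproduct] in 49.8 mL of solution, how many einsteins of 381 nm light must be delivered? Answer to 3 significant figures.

Product: (8.09e-5 M)(0.0498 L) = 4.029e-6 mol.
Photons that must be absorbed: 4.029e-6 / 0.48 = 8.394e-6 mol.
Incident photons needed: 8.394e-6 / 0.518 = 1.620e-5 mol.

1.62e-5 einstein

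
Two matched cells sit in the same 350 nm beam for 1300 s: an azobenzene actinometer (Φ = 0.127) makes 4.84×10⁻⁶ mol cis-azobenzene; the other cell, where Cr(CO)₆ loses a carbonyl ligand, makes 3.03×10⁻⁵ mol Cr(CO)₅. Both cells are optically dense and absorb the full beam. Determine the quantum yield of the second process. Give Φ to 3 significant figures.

Photons absorbed by the actinometer: 4.84×10⁻⁶ / 0.127 = 3.811×10⁻⁵ mol.
Φ(unknown) = 3.03×10⁻⁵ / 3.811×10⁻⁵ = 0.795.

Φ = 0.795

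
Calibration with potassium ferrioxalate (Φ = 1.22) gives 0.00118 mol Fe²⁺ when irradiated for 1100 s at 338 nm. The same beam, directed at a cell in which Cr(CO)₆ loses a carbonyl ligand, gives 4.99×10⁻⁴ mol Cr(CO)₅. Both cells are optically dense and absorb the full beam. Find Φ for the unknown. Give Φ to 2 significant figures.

Photons absorbed by the actinometer: 0.00118 / 1.22 = 9.672×10⁻⁴ mol.
Φ(unknown) = 4.99×10⁻⁴ / 9.672×10⁻⁴ = 0.52.

Φ = 0.52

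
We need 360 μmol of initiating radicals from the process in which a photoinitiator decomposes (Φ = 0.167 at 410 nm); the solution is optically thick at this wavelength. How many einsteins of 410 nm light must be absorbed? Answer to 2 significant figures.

0.0022 einstein

Product: 360 μmol = 3.60×10⁻⁴ mol.
Photons that must be absorbed: 3.60×10⁻⁴ / 0.167 = 0.002156 mol.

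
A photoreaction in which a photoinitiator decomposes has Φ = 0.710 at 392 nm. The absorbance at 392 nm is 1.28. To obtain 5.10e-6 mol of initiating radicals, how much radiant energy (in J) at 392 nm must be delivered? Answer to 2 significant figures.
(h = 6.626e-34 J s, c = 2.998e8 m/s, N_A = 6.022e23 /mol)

Photons that must be absorbed: 5.10e-6 / 0.710 = 7.183e-6 mol.
Fraction absorbed: 1 − 10^(−1.28) = 0.9475.
Incident photons needed: 7.183e-6 / 0.9475 = 7.581e-6 mol.
Photon energy: hc/λ = 5.068e-19 J; per mole, 3.052e5 J mol⁻¹.
Energy required: 7.581e-6 × 3.052e5 = 2.3 J.

2.3 J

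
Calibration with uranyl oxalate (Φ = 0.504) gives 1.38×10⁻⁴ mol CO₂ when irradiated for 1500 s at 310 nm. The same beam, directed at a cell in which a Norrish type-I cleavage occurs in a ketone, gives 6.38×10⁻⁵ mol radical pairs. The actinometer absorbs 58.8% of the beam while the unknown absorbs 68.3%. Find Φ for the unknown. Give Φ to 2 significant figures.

Φ = 0.20

Photons absorbed by the actinometer: 1.38×10⁻⁴ / 0.504 = 2.738×10⁻⁴ mol.
Incident flux: 2.738×10⁻⁴ / 0.588 = 4.656×10⁻⁴ einstein.
Absorbed by unknown: 0.683 × 4.656×10⁻⁴ = 3.180×10⁻⁴ mol.
Φ(unknown) = 6.38×10⁻⁵ / 3.180×10⁻⁴ = 0.20.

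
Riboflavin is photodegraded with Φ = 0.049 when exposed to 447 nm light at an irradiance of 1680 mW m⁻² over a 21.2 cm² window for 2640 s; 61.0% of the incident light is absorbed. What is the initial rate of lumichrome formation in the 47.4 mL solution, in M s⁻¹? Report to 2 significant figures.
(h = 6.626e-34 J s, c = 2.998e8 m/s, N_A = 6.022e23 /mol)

Photon energy at 447 nm: hc/λ = (6.626e-34)(2.998e8)/(447e-9) = 4.444e-19 J.
Energy delivered: (1680 mW m⁻²)(21.2e-4 m²)(2640 s) = 9.403 J.
Photons incident: 9.403 / 4.444e-19 = 2.116e19, i.e. 2.116e19/6.022e23 = 3.514e-5 mol.
Photons absorbed: 0.610 × 3.514e-5 = 2.144e-5 mol.
Product formed: 0.049 × 2.144e-5 = 1.051e-6 mol.
Rate: 1.051e-6 mol / (2640 s × 0.0474 L) = 8.4e-9 M s⁻¹.

8.4e-9 M s⁻¹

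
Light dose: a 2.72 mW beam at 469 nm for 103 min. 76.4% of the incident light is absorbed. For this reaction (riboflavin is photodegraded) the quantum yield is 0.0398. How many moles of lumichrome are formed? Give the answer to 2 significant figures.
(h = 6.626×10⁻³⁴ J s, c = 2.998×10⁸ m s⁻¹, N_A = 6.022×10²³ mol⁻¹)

Photon energy at 469 nm: hc/λ = (6.626×10⁻³⁴)(2.998×10⁸)/(469×10⁻⁹) = 4.236×10⁻¹⁹ J.
Energy delivered: (2.72 mW)(6180 s) = 16.81 J.
Photons incident: 16.81 / 4.236×10⁻¹⁹ = 3.968×10¹⁹, i.e. 3.968×10¹⁹/6.022×10²³ = 6.589×10⁻⁵ mol.
Photons absorbed: 0.764 × 6.589×10⁻⁵ = 5.034×10⁻⁵ mol.
Product: Φ × n_abs = 0.0398 × 5.034×10⁻⁵ = 2.004×10⁻⁶ mol.

2.0×10⁻⁶ mol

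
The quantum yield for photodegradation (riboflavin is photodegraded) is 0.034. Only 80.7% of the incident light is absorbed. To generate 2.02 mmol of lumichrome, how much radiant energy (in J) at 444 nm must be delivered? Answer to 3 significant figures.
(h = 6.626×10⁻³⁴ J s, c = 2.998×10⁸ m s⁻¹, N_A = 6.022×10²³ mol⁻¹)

1.98×10⁴ J

Product: 2.02 mmol = 0.00202 mol.
Photons that must be absorbed: 0.00202 / 0.034 = 0.05941 mol.
Incident photons needed: 0.05941 / 0.807 = 0.07362 mol.
Photon energy: hc/λ = 4.474×10⁻¹⁹ J; per mole, 2.694×10⁵ J mol⁻¹.
Energy required: 0.07362 × 2.694×10⁵ = 1.98×10⁴ J.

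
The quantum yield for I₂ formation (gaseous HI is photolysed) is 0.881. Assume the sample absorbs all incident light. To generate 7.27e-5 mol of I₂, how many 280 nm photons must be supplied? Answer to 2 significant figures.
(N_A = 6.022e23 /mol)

Photons that must be absorbed: 7.27e-5 / 0.881 = 8.252e-5 mol.
Photon count: 8.252e-5 × 6.022e23 = 5.0e19.

5.0e19 photons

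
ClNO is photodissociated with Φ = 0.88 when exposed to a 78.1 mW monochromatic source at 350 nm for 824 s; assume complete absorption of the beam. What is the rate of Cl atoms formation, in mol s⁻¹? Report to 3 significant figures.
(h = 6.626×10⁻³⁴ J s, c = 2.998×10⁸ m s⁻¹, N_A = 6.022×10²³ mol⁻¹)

Photon energy at 350 nm: hc/λ = (6.626×10⁻³⁴)(2.998×10⁸)/(350×10⁻⁹) = 5.676×10⁻¹⁹ J.
Energy delivered: (78.1 mW)(824 s) = 64.35 J.
Photons incident: 64.35 / 5.676×10⁻¹⁹ = 1.134×10²⁰, i.e. 1.134×10²⁰/6.022×10²³ = 1.883×10⁻⁴ mol.
Product formed: 0.88 × 1.883×10⁻⁴ = 1.657×10⁻⁴ mol.
Rate: 1.657×10⁻⁴ / 824 s = 2.01×10⁻⁷ mol s⁻¹.

2.01×10⁻⁷ mol s⁻¹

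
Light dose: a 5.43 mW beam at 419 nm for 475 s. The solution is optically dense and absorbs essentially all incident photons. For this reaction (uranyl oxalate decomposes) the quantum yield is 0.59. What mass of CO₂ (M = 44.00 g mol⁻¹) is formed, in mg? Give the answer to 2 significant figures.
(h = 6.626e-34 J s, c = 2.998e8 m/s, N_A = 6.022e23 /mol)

Photon energy at 419 nm: hc/λ = (6.626e-34)(2.998e8)/(419e-9) = 4.741e-19 J.
Energy delivered: (5.43 mW)(475 s) = 2.579 J.
Photons incident: 2.579 / 4.741e-19 = 5.440e18, i.e. 5.440e18/6.022e23 = 9.034e-6 mol.
Product: Φ × n_abs = 0.59 × 9.034e-6 = 5.330e-6 mol.
Mass: 5.330e-6 × 44.00 = 2.345e-4 g = 0.23 mg.

0.23 mg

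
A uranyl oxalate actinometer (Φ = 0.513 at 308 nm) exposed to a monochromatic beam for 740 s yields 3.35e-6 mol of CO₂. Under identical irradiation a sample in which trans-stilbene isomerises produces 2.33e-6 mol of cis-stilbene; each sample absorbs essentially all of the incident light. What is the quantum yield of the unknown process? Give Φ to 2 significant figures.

Photons absorbed by the actinometer: 3.35e-6 / 0.513 = 6.530e-6 mol.
Φ(unknown) = 2.33e-6 / 6.530e-6 = 0.36.

Φ = 0.36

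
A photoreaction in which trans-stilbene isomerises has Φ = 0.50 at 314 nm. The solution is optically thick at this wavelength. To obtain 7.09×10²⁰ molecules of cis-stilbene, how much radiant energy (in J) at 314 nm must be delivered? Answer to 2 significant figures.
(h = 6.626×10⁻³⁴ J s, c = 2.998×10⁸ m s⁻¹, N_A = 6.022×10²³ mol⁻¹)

900 J

Product: 7.09×10²⁰ / 6.022×10²³ = 0.001177 mol.
Photons that must be absorbed: 0.001177 / 0.50 = 0.002354 mol.
Photon energy: hc/λ = 6.326×10⁻¹⁹ J; per mole, 3.810×10⁵ J mol⁻¹.
Energy required: 0.002354 × 3.810×10⁵ = 900 J.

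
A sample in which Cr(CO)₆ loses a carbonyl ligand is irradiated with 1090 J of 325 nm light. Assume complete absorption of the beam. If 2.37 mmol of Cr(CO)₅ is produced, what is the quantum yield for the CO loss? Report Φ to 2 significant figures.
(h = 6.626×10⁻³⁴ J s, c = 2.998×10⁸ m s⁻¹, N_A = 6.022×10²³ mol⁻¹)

Product: 2.37 mmol = 0.00237 mol.
Photon energy at 325 nm: hc/λ = (6.626×10⁻³⁴)(2.998×10⁸)/(325×10⁻⁹) = 6.112×10⁻¹⁹ J.
Photons incident: 1090 / 6.112×10⁻¹⁹ = 1.783×10²¹, i.e. 1.783×10²¹/6.022×10²³ = 0.002961 mol.
Φ = 0.00237 mol / 0.002961 mol photons = 0.80.

Φ = 0.80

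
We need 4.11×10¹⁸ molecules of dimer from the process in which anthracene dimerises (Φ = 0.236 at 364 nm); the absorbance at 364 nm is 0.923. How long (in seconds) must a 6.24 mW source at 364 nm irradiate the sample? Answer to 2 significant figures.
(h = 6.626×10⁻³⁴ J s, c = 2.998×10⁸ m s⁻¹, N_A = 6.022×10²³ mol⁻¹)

t ≈ 1700 s

Product: 4.11×10¹⁸ / 6.022×10²³ = 6.825×10⁻⁶ mol.
Photons that must be absorbed: 6.825×10⁻⁶ / 0.236 = 2.892×10⁻⁵ mol.
Fraction absorbed: 1 − 10^(−0.923) = 0.8806.
Incident photons needed: 2.892×10⁻⁵ / 0.8806 = 3.284×10⁻⁵ mol.
Photon energy: hc/λ = 5.457×10⁻¹⁹ J; per mole, 3.286×10⁵ J mol⁻¹.
Energy required: 3.284×10⁻⁵ × 3.286×10⁵ = 10.79 J.
Time: 10.79 J / 0.00624 W = 1700 s.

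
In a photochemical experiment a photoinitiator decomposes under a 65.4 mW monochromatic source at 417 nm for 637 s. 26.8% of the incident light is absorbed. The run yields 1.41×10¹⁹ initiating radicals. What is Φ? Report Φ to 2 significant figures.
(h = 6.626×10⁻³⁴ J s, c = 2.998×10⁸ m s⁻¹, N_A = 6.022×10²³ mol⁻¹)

Product: 1.41×10¹⁹ / 6.022×10²³ = 2.341×10⁻⁵ mol.
Photon energy at 417 nm: hc/λ = (6.626×10⁻³⁴)(2.998×10⁸)/(417×10⁻⁹) = 4.764×10⁻¹⁹ J.
Energy delivered: (65.4 mW)(637 s) = 41.66 J.
Photons incident: 41.66 / 4.764×10⁻¹⁹ = 8.745×10¹⁹, i.e. 8.745×10¹⁹/6.022×10²³ = 1.452×10⁻⁴ mol.
Photons absorbed: 0.268 × 1.452×10⁻⁴ = 3.891×10⁻⁵ mol.
Φ = 2.341×10⁻⁵ mol / 3.891×10⁻⁵ mol photons = 0.60.

Φ = 0.60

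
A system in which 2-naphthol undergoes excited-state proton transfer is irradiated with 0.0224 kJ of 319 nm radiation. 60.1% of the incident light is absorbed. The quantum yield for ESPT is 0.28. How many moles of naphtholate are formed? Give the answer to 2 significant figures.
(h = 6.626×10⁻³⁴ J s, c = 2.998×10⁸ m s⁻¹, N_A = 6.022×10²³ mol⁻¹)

1.0×10⁻⁵ mol

Photon energy at 319 nm: hc/λ = (6.626×10⁻³⁴)(2.998×10⁸)/(319×10⁻⁹) = 6.227×10⁻¹⁹ J.
Incident energy: 0.0224 kJ = 22.4 J.
Photons incident: 22.4 / 6.227×10⁻¹⁹ = 3.597×10¹⁹, i.e. 3.597×10¹⁹/6.022×10²³ = 5.973×10⁻⁵ mol.
Photons absorbed: 0.601 × 5.973×10⁻⁵ = 3.590×10⁻⁵ mol.
Product: Φ × n_abs = 0.28 × 3.590×10⁻⁵ = 1.005×10⁻⁵ mol.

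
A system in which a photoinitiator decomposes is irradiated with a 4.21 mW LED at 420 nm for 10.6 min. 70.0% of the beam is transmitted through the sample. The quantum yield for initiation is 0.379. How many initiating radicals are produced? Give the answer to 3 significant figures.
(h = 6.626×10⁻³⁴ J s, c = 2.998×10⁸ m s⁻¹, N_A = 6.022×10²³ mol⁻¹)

Photon energy at 420 nm: hc/λ = (6.626×10⁻³⁴)(2.998×10⁸)/(420×10⁻⁹) = 4.730×10⁻¹⁹ J.
Energy delivered: (4.21 mW)(636 s) = 2.678 J.
Photons incident: 2.678 / 4.730×10⁻¹⁹ = 5.662×10¹⁸, i.e. 5.662×10¹⁸/6.022×10²³ = 9.402×10⁻⁶ mol.
Fraction absorbed: 1 − 70.0/100 = 0.3000.
Photons absorbed: 0.3000 × 9.402×10⁻⁶ = 2.821×10⁻⁶ mol.
Product: Φ × n_abs = 0.379 × 2.821×10⁻⁶ = 1.069×10⁻⁶ mol.
As a count: 1.069×10⁻⁶ × 6.022×10²³ = 6.44×10¹⁷.

6.44×10¹⁷ initiating radicals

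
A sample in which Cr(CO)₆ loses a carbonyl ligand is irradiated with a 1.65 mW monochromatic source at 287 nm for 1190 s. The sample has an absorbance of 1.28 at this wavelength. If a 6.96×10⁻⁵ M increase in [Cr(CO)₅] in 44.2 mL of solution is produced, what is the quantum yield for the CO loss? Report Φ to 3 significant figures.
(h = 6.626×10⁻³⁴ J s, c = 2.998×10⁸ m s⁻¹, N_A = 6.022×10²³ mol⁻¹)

Φ = 0.689

Product: (6.96×10⁻⁵ M)(0.0442 L) = 3.076×10⁻⁶ mol.
Photon energy at 287 nm: hc/λ = (6.626×10⁻³⁴)(2.998×10⁸)/(287×10⁻⁹) = 6.922×10⁻¹⁹ J.
Energy delivered: (1.65 mW)(1190 s) = 1.964 J.
Photons incident: 1.964 / 6.922×10⁻¹⁹ = 2.837×10¹⁸, i.e. 2.837×10¹⁸/6.022×10²³ = 4.711×10⁻⁶ mol.
Fraction absorbed: 1 − 10^(−1.28) = 0.9475.
Photons absorbed: 0.9475 × 4.711×10⁻⁶ = 4.464×10⁻⁶ mol.
Φ = 3.076×10⁻⁶ mol / 4.464×10⁻⁶ mol photons = 0.689.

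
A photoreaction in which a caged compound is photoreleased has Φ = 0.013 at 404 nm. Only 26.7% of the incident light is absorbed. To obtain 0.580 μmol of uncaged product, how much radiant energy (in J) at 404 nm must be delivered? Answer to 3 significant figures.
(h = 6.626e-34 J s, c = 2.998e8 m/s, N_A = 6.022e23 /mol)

Product: 0.580 μmol = 5.80e-7 mol.
Photons that must be absorbed: 5.80e-7 / 0.013 = 4.462e-5 mol.
Incident photons needed: 4.462e-5 / 0.267 = 1.671e-4 mol.
Photon energy: hc/λ = 4.917e-19 J; per mole, 2.961e5 J mol⁻¹.
Energy required: 1.671e-4 × 2.961e5 = 49.5 J.

49.5 J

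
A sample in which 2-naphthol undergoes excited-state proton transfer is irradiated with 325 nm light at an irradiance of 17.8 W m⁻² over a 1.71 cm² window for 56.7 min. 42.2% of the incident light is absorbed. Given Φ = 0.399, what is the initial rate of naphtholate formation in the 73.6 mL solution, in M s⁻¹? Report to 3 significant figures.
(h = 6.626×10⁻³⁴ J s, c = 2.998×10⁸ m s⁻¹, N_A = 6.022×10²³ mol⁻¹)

Photon energy at 325 nm: hc/λ = (6.626×10⁻³⁴)(2.998×10⁸)/(325×10⁻⁹) = 6.112×10⁻¹⁹ J.
Energy delivered: (17.8 W m⁻²)(1.71×10⁻⁴ m²)(3402 s) = 10.36 J.
Photons incident: 10.36 / 6.112×10⁻¹⁹ = 1.695×10¹⁹, i.e. 1.695×10¹⁹/6.022×10²³ = 2.815×10⁻⁵ mol.
Photons absorbed: 0.422 × 2.815×10⁻⁵ = 1.188×10⁻⁵ mol.
Product formed: 0.399 × 1.188×10⁻⁵ = 4.740×10⁻⁶ mol.
Rate: 4.740×10⁻⁶ mol / (3402 s × 0.0736 L) = 1.89×10⁻⁸ M s⁻¹.

1.89×10⁻⁸ M s⁻¹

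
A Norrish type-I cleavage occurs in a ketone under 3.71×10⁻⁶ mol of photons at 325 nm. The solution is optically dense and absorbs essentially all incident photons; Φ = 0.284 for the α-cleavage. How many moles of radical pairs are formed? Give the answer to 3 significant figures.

Product: Φ × n_abs = 0.284 × 3.71×10⁻⁶ = 1.054×10⁻⁶ mol.

1.05×10⁻⁶ mol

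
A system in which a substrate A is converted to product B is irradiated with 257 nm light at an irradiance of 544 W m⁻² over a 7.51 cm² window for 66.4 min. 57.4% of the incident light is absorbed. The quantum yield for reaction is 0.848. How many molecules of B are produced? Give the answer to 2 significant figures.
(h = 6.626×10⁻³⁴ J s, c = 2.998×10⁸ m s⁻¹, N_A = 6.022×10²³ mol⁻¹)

1.0×10²¹ molecules

Photon energy at 257 nm: hc/λ = (6.626×10⁻³⁴)(2.998×10⁸)/(257×10⁻⁹) = 7.729×10⁻¹⁹ J.
Energy delivered: (544 W m⁻²)(7.51×10⁻⁴ m²)(3984 s) = 1628 J.
Photons incident: 1628 / 7.729×10⁻¹⁹ = 2.106×10²¹, i.e. 2.106×10²¹/6.022×10²³ = 0.003497 mol.
Photons absorbed: 0.574 × 0.003497 = 0.002007 mol.
Product: Φ × n_abs = 0.848 × 0.002007 = 0.001702 mol.
As a count: 0.001702 × 6.022×10²³ = 1.0×10²¹.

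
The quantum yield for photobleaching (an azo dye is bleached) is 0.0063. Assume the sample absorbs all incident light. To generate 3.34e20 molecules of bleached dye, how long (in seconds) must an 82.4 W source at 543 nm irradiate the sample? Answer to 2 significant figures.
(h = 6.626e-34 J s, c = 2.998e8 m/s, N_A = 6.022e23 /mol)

t ≈ 240 s

Product: 3.34e20 / 6.022e23 = 5.546e-4 mol.
Photons that must be absorbed: 5.546e-4 / 0.0063 = 0.08803 mol.
Photon energy: hc/λ = 3.658e-19 J; per mole, 2.203e5 J mol⁻¹.
Energy required: 0.08803 × 2.203e5 = 1.939e4 J.
Time: 1.939e4 J / 82.4 W = 240 s.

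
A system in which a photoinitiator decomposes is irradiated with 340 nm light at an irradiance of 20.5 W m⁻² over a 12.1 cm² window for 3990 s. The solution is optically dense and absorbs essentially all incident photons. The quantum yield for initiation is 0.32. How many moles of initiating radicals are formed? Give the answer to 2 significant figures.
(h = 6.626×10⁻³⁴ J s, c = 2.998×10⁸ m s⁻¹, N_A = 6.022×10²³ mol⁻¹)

Photon energy at 340 nm: hc/λ = (6.626×10⁻³⁴)(2.998×10⁸)/(340×10⁻⁹) = 5.843×10⁻¹⁹ J.
Energy delivered: (20.5 W m⁻²)(12.1×10⁻⁴ m²)(3990 s) = 98.97 J.
Photons incident: 98.97 / 5.843×10⁻¹⁹ = 1.694×10²⁰, i.e. 1.694×10²⁰/6.022×10²³ = 2.813×10⁻⁴ mol.
Product: Φ × n_abs = 0.32 × 2.813×10⁻⁴ = 9.002×10⁻⁵ mol.

9.0×10⁻⁵ mol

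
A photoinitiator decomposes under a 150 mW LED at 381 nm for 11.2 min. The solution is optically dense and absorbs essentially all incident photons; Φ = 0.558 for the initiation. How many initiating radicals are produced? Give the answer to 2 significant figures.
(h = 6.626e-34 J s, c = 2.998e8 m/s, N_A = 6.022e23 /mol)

Photon energy at 381 nm: hc/λ = (6.626e-34)(2.998e8)/(381e-9) = 5.214e-19 J.
Energy delivered: (150 mW)(672 s) = 100.8 J.
Photons incident: 100.8 / 5.214e-19 = 1.933e20, i.e. 1.933e20/6.022e23 = 3.210e-4 mol.
Product: Φ × n_abs = 0.558 × 3.210e-4 = 1.791e-4 mol.
As a count: 1.791e-4 × 6.022e23 = 1.1e20.

1.1e20 initiating radicals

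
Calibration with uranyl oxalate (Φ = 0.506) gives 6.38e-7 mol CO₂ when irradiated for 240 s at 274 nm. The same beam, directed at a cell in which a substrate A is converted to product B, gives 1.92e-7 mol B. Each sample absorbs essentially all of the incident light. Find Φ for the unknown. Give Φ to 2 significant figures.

Φ = 0.15

Photons absorbed by the actinometer: 6.38e-7 / 0.506 = 1.261e-6 mol.
Φ(unknown) = 1.92e-7 / 1.261e-6 = 0.15.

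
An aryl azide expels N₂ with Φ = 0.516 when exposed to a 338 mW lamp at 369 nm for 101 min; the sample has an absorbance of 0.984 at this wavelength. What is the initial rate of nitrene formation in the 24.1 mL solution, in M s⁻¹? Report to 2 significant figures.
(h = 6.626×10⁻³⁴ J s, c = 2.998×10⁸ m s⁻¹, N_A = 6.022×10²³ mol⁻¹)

2.0×10⁻⁵ M s⁻¹

Photon energy at 369 nm: hc/λ = (6.626×10⁻³⁴)(2.998×10⁸)/(369×10⁻⁹) = 5.383×10⁻¹⁹ J.
Energy delivered: (338 mW)(6060 s) = 2048 J.
Photons incident: 2048 / 5.383×10⁻¹⁹ = 3.805×10²¹, i.e. 3.805×10²¹/6.022×10²³ = 0.006318 mol.
Fraction absorbed: 1 − 10^(−0.984) = 0.8962.
Photons absorbed: 0.8962 × 0.006318 = 0.005662 mol.
Product formed: 0.516 × 0.005662 = 0.002922 mol.
Rate: 0.002922 mol / (6060 s × 0.0241 L) = 2.0×10⁻⁵ M s⁻¹.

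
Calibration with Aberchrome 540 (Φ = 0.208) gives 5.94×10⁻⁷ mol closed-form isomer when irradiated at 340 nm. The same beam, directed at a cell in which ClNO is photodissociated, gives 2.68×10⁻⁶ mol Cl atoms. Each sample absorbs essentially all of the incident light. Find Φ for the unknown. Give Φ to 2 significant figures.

Φ = 0.94

Photons absorbed by the actinometer: 5.94×10⁻⁷ / 0.208 = 2.856×10⁻⁶ mol.
Φ(unknown) = 2.68×10⁻⁶ / 2.856×10⁻⁶ = 0.94.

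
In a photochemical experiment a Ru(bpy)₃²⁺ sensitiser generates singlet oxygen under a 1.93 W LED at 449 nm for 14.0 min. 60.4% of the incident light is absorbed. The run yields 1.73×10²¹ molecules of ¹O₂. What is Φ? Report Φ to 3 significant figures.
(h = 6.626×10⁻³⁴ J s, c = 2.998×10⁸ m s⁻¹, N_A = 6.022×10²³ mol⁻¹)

Product: 1.73×10²¹ / 6.022×10²³ = 0.002873 mol.
Photon energy at 449 nm: hc/λ = (6.626×10⁻³⁴)(2.998×10⁸)/(449×10⁻⁹) = 4.424×10⁻¹⁹ J.
Energy delivered: (1.93 W)(840 s) = 1621 J.
Photons incident: 1621 / 4.424×10⁻¹⁹ = 3.664×10²¹, i.e. 3.664×10²¹/6.022×10²³ = 0.006084 mol.
Photons absorbed: 0.604 × 0.006084 = 0.003675 mol.
Φ = 0.002873 mol / 0.003675 mol photons = 0.782.

Φ = 0.782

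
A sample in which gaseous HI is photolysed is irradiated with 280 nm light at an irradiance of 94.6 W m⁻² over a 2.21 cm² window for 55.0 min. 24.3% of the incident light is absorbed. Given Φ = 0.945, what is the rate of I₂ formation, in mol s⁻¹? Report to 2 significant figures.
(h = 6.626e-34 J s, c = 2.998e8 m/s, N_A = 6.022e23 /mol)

1.1e-8 mol s⁻¹

Photon energy at 280 nm: hc/λ = (6.626e-34)(2.998e8)/(280e-9) = 7.095e-19 J.
Energy delivered: (94.6 W m⁻²)(2.21e-4 m²)(3300 s) = 68.99 J.
Photons incident: 68.99 / 7.095e-19 = 9.724e19, i.e. 9.724e19/6.022e23 = 1.615e-4 mol.
Photons absorbed: 0.243 × 1.615e-4 = 3.924e-5 mol.
Product formed: 0.945 × 3.924e-5 = 3.708e-5 mol.
Rate: 3.708e-5 / 3300 s = 1.1e-8 mol s⁻¹.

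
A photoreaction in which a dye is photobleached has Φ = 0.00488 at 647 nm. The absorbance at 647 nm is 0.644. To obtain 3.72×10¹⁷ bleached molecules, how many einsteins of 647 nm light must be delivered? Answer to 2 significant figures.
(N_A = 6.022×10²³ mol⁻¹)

1.6×10⁻⁴ einstein

Product: 3.72×10¹⁷ / 6.022×10²³ = 6.177×10⁻⁷ mol.
Photons that must be absorbed: 6.177×10⁻⁷ / 0.00488 = 1.266×10⁻⁴ mol.
Fraction absorbed: 1 − 10^(−0.644) = 0.7730.
Incident photons needed: 1.266×10⁻⁴ / 0.7730 = 1.638×10⁻⁴ mol.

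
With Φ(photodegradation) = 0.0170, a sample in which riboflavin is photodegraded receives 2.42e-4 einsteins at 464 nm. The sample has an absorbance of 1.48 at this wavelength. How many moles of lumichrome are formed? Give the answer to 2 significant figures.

4.0e-6 mol

Fraction absorbed: 1 − 10^(−1.48) = 0.9669.
Photons absorbed: 0.9669 × 2.42e-4 = 2.340e-4 mol.
Product: Φ × n_abs = 0.0170 × 2.340e-4 = 3.978e-6 mol.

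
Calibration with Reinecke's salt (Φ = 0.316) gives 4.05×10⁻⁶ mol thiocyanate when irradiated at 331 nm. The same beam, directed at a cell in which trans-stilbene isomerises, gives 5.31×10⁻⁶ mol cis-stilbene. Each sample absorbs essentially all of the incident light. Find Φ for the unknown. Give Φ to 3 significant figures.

Φ = 0.414

Photons absorbed by the actinometer: 4.05×10⁻⁶ / 0.316 = 1.282×10⁻⁵ mol.
Φ(unknown) = 5.31×10⁻⁶ / 1.282×10⁻⁵ = 0.414.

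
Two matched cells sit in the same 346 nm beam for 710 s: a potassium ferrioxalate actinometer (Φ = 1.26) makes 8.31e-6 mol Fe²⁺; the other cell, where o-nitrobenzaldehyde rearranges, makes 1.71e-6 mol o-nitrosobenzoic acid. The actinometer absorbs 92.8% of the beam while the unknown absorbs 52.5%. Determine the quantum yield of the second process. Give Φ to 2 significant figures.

Photons absorbed by the actinometer: 8.31e-6 / 1.26 = 6.595e-6 mol.
Incident flux: 6.595e-6 / 0.928 = 7.107e-6 einstein.
Absorbed by unknown: 0.525 × 7.107e-6 = 3.731e-6 mol.
Φ(unknown) = 1.71e-6 / 3.731e-6 = 0.46.

Φ = 0.46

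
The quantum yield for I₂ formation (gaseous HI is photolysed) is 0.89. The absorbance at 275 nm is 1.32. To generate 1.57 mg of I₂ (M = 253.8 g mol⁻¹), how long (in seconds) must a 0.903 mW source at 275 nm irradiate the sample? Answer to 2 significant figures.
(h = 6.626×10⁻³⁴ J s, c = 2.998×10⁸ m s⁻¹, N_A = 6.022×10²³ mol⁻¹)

Product: 1.57 mg / 253.8 g mol⁻¹ = 6.186×10⁻⁶ mol.
Photons that must be absorbed: 6.186×10⁻⁶ / 0.89 = 6.951×10⁻⁶ mol.
Fraction absorbed: 1 − 10^(−1.32) = 0.9521.
Incident photons needed: 6.951×10⁻⁶ / 0.9521 = 7.301×10⁻⁶ mol.
Photon energy: hc/λ = 7.224×10⁻¹⁹ J; per mole, 4.350×10⁵ J mol⁻¹.
Energy required: 7.301×10⁻⁶ × 4.350×10⁵ = 3.176 J.
Time: 3.176 J / 0.000903 W = 3500 s.

t ≈ 3500 s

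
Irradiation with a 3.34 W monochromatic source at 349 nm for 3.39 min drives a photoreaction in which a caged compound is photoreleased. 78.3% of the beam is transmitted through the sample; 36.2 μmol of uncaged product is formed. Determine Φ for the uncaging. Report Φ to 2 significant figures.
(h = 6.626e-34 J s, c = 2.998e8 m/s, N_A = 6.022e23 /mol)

Product: 36.2 μmol = 3.62e-5 mol.
Photon energy at 349 nm: hc/λ = (6.626e-34)(2.998e8)/(349e-9) = 5.692e-19 J.
Energy delivered: (3.34 W)(203.4 s) = 679.4 J.
Photons incident: 679.4 / 5.692e-19 = 1.194e21, i.e. 1.194e21/6.022e23 = 0.001983 mol.
Fraction absorbed: 1 − 78.3/100 = 0.2170.
Photons absorbed: 0.2170 × 0.001983 = 4.303e-4 mol.
Φ = 3.62e-5 mol / 4.303e-4 mol photons = 0.084.

Φ = 0.084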